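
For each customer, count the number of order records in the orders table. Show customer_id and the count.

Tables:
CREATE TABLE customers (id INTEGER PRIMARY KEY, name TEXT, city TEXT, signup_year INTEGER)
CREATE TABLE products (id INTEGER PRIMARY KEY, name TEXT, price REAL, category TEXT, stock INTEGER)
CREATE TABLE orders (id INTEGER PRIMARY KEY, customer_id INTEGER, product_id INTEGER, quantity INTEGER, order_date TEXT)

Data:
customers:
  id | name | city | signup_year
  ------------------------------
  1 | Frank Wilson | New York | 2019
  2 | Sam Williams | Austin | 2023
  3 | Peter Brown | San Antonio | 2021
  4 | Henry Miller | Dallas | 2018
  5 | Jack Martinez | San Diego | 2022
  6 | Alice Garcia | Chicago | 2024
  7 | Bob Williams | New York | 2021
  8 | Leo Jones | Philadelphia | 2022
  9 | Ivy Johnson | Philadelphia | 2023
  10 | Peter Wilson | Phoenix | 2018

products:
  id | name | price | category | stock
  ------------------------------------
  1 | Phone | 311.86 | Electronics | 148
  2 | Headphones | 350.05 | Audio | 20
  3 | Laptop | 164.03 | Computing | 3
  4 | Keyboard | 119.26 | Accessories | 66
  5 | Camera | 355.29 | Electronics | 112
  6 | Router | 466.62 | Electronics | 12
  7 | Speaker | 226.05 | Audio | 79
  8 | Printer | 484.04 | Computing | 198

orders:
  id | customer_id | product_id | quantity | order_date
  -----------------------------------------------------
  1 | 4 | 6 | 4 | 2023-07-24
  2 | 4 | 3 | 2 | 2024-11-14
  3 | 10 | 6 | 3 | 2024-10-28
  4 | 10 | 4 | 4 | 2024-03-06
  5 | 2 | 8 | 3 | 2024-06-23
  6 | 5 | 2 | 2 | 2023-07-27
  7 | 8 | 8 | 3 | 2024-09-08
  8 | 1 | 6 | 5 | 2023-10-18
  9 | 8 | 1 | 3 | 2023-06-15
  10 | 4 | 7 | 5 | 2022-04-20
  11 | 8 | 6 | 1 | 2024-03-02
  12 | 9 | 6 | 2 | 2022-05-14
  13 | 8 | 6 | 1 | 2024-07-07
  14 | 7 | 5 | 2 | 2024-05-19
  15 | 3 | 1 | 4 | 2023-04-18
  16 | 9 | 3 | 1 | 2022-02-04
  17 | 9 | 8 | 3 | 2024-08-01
SELECT customer_id, COUNT(*) AS order_count FROM orders GROUP BY customer_id

Execution result:
customer_id | order_count
1 | 1
2 | 1
3 | 1
4 | 3
5 | 1
7 | 1
8 | 4
9 | 3
10 | 2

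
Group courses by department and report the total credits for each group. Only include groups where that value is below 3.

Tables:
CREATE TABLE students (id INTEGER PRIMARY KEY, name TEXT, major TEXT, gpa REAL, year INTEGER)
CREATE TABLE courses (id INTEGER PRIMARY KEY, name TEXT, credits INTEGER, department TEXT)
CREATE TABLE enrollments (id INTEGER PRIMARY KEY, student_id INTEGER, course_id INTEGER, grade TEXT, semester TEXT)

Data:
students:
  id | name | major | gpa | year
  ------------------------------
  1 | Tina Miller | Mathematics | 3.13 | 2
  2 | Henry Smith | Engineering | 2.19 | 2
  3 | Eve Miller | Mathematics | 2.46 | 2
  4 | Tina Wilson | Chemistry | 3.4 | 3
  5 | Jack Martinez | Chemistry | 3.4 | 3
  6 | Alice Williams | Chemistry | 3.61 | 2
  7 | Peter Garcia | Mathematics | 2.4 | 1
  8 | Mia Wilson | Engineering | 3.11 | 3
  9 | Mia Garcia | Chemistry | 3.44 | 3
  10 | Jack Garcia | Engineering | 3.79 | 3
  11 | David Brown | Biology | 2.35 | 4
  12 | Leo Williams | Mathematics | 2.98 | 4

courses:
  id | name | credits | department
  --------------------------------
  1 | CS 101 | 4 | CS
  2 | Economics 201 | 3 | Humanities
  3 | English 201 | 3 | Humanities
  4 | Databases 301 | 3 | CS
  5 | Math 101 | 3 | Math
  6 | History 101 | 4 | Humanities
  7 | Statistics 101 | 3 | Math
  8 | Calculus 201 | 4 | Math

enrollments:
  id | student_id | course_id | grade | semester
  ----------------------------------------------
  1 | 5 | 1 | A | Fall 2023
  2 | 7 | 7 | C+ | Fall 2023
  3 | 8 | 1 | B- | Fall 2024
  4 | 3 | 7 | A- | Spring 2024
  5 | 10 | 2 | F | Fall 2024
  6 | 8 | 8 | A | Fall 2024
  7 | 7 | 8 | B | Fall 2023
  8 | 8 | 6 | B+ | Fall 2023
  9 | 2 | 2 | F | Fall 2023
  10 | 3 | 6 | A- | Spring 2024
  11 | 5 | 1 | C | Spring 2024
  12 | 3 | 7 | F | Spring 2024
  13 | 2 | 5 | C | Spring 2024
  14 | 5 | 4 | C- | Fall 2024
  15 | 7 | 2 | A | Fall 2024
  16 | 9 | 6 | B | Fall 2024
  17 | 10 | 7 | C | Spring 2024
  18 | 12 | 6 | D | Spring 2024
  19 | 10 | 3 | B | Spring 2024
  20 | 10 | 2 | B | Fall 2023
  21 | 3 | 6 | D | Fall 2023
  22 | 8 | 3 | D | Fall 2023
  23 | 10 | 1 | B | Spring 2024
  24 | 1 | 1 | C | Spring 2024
SELECT department, SUM(credits) AS sum_credits FROM courses GROUP BY department HAVING SUM(credits) < 3

Execution result:
(no rows)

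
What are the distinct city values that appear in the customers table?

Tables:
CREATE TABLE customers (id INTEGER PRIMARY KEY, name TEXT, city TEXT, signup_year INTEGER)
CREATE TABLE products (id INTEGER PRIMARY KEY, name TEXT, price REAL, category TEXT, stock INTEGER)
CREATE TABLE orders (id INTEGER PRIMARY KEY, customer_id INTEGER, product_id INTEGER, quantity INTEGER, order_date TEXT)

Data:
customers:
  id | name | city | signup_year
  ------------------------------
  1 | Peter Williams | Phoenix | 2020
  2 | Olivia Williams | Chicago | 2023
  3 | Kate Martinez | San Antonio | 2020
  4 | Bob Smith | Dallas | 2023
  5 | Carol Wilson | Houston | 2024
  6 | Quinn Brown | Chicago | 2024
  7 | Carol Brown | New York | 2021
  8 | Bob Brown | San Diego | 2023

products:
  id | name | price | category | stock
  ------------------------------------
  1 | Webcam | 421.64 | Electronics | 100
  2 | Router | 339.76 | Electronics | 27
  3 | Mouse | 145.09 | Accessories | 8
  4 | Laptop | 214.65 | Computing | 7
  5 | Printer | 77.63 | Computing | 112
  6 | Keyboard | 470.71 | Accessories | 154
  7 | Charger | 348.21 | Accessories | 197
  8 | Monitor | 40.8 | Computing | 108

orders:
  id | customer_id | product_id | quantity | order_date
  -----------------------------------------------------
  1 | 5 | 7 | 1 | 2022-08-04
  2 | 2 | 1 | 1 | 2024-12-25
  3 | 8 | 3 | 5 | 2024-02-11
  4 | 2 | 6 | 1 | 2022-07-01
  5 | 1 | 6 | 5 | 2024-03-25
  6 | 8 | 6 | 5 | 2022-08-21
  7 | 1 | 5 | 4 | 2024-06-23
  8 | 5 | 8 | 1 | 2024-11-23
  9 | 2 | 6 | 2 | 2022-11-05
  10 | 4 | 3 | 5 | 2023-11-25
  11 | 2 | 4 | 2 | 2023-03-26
SELECT DISTINCT city FROM customers

Execution result:
city
Phoenix
Chicago
San Antonio
Dallas
Houston
New York
San Diego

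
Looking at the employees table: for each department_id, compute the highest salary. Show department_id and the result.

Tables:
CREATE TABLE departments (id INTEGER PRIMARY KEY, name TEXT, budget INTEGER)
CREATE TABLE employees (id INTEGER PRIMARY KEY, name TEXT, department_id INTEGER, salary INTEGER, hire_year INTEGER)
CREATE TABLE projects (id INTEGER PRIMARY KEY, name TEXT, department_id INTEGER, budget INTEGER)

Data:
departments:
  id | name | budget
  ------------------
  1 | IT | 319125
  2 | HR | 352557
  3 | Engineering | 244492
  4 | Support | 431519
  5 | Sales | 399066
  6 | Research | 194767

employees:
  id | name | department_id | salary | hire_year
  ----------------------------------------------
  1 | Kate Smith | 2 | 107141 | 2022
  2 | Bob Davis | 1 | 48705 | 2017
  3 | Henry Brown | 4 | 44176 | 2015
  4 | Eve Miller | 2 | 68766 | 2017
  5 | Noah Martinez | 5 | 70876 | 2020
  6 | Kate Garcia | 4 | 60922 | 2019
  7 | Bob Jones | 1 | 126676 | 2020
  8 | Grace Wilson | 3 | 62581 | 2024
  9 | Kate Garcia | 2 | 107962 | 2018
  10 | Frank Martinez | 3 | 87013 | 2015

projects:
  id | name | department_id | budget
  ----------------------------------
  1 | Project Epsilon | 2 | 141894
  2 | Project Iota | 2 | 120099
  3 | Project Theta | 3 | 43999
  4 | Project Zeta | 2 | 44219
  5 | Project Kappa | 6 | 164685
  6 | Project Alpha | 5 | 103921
SELECT department_id, MAX(salary) AS max_salary FROM employees GROUP BY department_id

Execution result:
department_id | max_salary
1 | 126676
2 | 107962
3 | 87013
4 | 60922
5 | 70876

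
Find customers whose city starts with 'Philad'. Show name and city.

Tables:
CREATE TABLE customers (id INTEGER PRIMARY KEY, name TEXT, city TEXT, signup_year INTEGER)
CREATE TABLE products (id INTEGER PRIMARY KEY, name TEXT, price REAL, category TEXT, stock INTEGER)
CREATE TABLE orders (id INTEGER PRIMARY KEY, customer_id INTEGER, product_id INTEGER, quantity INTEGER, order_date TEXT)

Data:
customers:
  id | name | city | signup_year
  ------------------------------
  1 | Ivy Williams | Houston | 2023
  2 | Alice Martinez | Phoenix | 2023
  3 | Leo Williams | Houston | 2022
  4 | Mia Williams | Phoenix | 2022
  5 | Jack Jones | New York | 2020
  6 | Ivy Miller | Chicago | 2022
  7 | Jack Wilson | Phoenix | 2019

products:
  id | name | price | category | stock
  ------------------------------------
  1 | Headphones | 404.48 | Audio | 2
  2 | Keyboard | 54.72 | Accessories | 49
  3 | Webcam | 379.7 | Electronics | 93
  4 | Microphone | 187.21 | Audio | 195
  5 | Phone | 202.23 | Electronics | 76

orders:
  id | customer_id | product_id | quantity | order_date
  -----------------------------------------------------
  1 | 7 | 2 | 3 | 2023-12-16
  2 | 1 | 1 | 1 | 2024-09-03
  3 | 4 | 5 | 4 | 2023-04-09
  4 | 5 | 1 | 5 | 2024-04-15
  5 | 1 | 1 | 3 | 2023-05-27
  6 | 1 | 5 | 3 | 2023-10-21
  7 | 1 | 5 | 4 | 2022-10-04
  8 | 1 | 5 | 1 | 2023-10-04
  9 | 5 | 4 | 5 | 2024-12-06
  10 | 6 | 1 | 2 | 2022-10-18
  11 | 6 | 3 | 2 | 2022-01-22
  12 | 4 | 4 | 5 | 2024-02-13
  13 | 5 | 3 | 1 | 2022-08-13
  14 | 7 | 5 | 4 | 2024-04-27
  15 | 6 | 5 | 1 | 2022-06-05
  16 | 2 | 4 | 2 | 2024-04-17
SELECT name, city FROM customers WHERE city LIKE 'Philad%'

Execution result:
(no rows)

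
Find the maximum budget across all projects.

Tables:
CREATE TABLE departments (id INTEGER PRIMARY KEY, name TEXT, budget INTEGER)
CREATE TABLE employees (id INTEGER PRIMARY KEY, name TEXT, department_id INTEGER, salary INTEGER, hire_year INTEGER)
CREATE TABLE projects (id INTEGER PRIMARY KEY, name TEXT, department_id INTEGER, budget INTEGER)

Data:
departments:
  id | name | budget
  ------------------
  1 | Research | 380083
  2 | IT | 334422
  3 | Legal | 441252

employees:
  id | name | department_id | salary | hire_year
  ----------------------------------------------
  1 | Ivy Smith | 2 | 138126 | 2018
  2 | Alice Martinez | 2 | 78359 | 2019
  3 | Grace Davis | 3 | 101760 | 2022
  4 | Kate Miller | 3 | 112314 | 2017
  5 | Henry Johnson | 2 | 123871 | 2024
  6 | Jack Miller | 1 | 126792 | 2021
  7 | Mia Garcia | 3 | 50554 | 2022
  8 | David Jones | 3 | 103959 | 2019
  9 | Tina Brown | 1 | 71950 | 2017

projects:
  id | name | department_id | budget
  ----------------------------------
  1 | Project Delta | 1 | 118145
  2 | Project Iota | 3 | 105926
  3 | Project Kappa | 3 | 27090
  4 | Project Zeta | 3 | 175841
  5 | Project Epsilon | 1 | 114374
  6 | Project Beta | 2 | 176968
SELECT MAX(budget) FROM projects

Execution result:
176968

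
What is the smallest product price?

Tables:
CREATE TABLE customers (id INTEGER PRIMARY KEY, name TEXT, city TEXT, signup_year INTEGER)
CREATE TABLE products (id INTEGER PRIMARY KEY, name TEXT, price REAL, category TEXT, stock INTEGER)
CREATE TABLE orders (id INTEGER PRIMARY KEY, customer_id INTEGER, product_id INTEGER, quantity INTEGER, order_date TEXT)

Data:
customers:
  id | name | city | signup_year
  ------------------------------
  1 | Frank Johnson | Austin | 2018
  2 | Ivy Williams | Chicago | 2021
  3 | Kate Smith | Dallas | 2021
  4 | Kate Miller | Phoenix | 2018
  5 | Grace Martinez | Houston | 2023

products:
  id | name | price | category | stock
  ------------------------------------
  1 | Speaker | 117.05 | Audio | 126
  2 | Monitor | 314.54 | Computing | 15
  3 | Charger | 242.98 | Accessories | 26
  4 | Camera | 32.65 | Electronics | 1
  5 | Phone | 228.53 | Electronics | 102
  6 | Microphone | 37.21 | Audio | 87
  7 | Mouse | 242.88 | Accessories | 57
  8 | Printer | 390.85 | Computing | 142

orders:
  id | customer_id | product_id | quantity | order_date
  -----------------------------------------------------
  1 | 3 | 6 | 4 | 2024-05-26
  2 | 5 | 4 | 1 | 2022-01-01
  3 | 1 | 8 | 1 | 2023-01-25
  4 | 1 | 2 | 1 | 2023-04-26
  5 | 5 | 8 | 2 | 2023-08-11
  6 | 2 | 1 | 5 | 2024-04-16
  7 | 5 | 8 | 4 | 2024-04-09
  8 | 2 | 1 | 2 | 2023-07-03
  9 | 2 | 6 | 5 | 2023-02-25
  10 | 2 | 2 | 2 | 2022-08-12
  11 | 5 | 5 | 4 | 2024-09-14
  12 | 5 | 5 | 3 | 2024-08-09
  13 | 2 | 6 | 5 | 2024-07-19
SELECT MIN(price) FROM products

Execution result:
32.65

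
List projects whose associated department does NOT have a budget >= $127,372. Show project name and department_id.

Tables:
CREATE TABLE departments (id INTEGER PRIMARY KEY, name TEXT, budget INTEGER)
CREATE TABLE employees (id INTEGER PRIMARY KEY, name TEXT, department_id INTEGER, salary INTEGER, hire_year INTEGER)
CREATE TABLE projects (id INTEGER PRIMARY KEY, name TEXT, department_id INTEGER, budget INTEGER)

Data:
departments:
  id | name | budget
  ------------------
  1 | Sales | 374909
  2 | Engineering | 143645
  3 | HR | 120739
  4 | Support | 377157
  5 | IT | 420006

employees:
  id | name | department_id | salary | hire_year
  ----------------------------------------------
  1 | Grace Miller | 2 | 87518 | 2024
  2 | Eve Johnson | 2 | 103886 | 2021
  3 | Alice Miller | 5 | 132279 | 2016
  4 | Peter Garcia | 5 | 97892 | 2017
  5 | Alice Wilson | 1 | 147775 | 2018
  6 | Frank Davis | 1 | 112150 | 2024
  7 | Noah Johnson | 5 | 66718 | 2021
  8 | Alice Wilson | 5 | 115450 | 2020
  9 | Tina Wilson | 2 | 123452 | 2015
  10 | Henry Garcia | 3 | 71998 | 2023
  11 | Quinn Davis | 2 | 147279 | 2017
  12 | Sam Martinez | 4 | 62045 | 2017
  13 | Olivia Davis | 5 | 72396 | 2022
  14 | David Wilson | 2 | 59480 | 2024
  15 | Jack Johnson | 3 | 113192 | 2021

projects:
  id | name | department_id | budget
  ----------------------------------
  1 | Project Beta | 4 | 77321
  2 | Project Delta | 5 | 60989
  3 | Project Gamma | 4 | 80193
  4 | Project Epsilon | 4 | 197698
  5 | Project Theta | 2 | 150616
SELECT name, department_id FROM projects WHERE department_id NOT IN (SELECT id FROM departments WHERE budget >= 127372)

Execution result:
(no rows)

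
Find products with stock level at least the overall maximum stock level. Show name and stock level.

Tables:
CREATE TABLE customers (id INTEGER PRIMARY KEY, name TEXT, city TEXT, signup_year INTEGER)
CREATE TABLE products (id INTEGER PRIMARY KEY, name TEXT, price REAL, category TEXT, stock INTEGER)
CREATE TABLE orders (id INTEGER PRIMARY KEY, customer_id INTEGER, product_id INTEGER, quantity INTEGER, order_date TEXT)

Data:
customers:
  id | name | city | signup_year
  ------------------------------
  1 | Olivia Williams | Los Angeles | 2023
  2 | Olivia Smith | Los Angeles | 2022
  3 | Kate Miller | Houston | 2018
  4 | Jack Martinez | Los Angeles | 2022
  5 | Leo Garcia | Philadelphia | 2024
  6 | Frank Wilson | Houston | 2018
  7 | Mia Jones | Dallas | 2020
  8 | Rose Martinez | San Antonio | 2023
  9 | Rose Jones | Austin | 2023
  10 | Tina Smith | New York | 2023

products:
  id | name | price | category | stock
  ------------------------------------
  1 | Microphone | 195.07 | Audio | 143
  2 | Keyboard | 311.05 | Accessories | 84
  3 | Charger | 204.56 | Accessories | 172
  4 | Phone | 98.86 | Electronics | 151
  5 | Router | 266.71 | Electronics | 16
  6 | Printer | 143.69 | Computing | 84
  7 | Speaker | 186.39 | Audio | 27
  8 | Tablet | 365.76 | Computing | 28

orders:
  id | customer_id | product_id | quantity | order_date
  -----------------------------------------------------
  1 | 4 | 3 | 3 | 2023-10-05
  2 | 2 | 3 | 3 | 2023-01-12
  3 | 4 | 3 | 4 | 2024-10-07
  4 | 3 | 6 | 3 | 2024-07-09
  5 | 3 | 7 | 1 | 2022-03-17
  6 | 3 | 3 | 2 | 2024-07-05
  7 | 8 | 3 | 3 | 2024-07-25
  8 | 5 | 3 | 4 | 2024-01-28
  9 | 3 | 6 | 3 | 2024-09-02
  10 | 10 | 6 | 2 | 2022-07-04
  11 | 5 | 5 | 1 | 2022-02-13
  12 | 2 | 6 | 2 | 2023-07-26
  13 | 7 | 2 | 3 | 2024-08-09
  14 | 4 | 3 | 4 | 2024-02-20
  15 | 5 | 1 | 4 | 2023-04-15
SELECT name, stock FROM products WHERE stock >= (SELECT MAX(stock) FROM products)

Execution result:
name | stock
Charger | 172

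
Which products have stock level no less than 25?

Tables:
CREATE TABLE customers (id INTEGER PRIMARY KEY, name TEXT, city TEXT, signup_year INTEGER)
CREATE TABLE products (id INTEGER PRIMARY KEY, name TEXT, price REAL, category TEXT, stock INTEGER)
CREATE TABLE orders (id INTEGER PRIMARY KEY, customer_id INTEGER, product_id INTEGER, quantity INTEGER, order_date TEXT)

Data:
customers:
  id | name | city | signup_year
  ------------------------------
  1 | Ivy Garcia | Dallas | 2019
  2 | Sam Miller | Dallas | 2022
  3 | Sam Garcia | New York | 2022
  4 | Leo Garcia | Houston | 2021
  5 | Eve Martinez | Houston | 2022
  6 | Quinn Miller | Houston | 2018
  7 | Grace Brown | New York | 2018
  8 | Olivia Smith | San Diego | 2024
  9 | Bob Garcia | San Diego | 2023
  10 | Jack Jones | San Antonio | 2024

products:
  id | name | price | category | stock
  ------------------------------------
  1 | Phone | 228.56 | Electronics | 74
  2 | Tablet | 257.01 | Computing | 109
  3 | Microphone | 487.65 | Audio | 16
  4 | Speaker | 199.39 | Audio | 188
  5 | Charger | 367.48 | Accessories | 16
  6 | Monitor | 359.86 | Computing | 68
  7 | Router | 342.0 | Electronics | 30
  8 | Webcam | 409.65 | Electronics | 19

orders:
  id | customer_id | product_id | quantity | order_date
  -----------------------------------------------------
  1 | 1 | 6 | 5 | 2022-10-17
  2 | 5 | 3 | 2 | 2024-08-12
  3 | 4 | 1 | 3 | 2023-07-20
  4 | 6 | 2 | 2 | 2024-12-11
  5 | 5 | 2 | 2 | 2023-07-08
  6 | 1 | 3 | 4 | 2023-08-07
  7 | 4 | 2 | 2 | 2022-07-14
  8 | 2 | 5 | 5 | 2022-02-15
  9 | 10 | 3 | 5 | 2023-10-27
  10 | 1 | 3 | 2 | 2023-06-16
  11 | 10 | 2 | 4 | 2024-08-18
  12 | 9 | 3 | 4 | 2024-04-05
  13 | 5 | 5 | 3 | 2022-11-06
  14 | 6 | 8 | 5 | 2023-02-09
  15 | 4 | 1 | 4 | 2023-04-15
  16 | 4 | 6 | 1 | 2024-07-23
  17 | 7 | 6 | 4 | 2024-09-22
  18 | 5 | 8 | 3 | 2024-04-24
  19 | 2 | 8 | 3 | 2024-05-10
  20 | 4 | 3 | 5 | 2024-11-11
SELECT name, stock FROM products WHERE stock >= 25

Execution result:
name | stock
Phone | 74
Tablet | 109
Speaker | 188
Monitor | 68
Router | 30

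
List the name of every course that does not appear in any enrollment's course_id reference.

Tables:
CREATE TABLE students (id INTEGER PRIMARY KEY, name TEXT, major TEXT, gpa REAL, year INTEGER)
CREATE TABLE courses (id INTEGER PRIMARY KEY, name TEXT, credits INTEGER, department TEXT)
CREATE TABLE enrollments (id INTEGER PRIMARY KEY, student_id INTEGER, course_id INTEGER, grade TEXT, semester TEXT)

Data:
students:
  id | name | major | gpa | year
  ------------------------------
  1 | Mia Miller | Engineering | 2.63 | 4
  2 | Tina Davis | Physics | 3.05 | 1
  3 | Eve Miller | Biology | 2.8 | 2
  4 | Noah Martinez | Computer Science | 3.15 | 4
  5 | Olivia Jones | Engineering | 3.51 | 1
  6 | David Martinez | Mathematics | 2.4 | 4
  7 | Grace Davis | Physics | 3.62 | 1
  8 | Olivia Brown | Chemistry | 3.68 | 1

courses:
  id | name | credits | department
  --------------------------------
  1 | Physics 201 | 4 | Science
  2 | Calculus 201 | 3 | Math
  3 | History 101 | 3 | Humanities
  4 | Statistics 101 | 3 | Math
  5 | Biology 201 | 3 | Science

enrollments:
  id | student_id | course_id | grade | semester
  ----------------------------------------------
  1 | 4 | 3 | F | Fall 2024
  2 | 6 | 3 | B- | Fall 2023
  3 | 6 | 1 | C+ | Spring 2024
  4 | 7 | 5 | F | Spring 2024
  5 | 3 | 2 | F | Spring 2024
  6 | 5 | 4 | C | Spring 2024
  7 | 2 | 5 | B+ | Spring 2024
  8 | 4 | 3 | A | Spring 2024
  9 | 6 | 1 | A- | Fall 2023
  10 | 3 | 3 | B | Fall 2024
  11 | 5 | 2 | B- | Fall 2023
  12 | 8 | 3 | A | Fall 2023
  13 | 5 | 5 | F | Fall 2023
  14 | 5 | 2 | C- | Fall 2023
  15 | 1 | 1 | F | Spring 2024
SELECT p.name FROM courses p LEFT JOIN enrollments c ON c.course_id = p.id WHERE c.id IS NULL

Execution result:
(no rows)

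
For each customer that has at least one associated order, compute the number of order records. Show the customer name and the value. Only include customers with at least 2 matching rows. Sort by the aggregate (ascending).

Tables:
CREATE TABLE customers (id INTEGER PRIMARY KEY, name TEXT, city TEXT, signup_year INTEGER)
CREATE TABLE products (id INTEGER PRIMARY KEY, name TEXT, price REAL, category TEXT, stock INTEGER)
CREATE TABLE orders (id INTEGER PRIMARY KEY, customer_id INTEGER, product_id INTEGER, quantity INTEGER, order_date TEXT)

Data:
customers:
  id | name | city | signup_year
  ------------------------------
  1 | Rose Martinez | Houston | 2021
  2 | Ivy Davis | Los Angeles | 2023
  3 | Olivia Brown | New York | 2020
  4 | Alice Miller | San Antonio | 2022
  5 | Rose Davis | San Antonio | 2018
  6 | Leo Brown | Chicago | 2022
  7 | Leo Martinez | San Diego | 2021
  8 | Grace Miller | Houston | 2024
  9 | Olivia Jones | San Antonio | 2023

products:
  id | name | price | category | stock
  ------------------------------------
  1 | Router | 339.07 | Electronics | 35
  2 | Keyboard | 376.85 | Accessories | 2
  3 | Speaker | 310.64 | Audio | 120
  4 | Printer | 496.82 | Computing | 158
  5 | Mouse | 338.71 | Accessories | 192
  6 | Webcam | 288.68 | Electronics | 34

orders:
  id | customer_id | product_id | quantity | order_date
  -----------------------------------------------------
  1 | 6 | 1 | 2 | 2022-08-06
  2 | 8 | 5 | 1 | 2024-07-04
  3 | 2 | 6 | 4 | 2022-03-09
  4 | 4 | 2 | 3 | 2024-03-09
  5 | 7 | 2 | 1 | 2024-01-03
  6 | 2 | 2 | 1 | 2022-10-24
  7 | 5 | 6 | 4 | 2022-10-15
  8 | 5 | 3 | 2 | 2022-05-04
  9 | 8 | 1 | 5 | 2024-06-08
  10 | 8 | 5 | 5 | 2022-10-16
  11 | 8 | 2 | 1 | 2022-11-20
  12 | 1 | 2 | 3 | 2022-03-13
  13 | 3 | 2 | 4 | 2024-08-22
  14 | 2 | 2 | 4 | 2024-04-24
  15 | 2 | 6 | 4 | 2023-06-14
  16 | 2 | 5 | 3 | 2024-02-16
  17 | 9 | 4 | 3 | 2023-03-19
SELECT p.name, COUNT(*) AS n FROM orders c JOIN customers p ON c.customer_id = p.id GROUP BY p.id, p.name HAVING COUNT(*) >= 2 ORDER BY n ASC

Execution result:
name | n
Rose Davis | 2
Grace Miller | 4
Ivy Davis | 5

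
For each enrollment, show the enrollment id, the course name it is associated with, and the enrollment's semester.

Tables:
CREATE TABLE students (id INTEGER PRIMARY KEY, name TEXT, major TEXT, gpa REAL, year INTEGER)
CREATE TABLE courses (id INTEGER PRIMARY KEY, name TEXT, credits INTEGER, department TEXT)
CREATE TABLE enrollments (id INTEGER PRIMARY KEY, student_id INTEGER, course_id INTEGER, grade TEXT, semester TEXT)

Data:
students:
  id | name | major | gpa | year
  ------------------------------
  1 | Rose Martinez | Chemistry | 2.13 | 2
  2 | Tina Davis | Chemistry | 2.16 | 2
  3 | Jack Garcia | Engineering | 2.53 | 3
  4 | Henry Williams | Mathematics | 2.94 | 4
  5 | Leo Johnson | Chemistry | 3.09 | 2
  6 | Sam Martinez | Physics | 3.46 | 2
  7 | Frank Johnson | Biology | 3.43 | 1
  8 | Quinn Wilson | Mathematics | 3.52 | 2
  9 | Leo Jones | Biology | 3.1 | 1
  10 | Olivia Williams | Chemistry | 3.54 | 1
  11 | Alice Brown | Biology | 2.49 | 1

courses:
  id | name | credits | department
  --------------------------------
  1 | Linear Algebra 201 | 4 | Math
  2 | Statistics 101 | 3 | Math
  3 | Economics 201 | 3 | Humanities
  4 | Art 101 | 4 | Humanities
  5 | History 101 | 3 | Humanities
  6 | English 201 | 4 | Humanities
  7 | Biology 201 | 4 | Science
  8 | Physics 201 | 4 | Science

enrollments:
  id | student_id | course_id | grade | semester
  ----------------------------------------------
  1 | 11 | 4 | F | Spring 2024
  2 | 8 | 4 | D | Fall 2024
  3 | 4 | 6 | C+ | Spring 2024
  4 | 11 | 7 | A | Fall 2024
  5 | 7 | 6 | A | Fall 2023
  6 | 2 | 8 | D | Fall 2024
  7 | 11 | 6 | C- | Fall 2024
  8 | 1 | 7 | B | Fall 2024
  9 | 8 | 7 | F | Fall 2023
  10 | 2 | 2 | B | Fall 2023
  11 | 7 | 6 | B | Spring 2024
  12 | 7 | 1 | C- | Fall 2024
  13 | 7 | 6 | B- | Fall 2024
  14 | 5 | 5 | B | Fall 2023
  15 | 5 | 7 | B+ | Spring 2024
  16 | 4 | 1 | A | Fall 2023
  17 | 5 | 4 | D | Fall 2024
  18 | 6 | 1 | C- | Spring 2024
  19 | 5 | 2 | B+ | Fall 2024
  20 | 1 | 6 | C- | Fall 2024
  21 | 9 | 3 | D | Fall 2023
SELECT c.id, p.name AS course, c.semester FROM enrollments c JOIN courses p ON c.course_id = p.id

Execution result:
id | course | semester
1 | Art 101 | Spring 2024
2 | Art 101 | Fall 2024
3 | English 201 | Spring 2024
4 | Biology 201 | Fall 2024
5 | English 201 | Fall 2023
6 | Physics 201 | Fall 2024
7 | English 201 | Fall 2024
8 | Biology 201 | Fall 2024
9 | Biology 201 | Fall 2023
10 | Statistics 101 | Fall 2023
11 | English 201 | Spring 2024
12 | Linear Algebra 201 | Fall 2024
13 | English 201 | Fall 2024
14 | History 101 | Fall 2023
15 | Biology 201 | Spring 2024
16 | Linear Algebra 201 | Fall 2023
17 | Art 101 | Fall 2024
18 | Linear Algebra 201 | Spring 2024
19 | Statistics 101 | Fall 2024
20 | English 201 | Fall 2024
21 | Economics 201 | Fall 2023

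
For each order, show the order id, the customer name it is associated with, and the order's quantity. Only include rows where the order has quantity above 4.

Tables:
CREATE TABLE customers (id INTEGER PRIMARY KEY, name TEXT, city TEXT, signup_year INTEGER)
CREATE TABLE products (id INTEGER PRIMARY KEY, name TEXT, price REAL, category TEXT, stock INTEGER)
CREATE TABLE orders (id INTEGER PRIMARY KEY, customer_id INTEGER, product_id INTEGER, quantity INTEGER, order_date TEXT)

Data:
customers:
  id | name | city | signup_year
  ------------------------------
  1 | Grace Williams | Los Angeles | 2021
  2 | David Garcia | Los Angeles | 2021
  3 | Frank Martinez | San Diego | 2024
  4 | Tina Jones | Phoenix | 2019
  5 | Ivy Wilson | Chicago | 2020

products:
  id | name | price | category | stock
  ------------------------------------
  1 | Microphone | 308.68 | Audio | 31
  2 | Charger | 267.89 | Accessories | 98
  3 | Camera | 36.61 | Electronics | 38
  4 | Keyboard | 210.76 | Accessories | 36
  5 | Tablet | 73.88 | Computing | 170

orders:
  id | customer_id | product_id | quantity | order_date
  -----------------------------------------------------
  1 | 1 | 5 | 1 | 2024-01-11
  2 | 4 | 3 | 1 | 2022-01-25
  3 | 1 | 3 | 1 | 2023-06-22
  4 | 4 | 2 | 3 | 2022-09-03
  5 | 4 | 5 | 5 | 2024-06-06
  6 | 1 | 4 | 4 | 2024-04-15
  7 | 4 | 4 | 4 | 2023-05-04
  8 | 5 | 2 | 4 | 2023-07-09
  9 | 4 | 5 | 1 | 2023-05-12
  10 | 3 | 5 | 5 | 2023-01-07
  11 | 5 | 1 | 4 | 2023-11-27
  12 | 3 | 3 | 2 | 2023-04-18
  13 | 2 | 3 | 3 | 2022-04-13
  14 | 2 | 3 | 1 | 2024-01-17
SELECT c.id, p.name AS customer, c.quantity FROM orders c JOIN customers p ON c.customer_id = p.id WHERE c.quantity > 4

Execution result:
id | customer | quantity
5 | Tina Jones | 5
10 | Frank Martinez | 5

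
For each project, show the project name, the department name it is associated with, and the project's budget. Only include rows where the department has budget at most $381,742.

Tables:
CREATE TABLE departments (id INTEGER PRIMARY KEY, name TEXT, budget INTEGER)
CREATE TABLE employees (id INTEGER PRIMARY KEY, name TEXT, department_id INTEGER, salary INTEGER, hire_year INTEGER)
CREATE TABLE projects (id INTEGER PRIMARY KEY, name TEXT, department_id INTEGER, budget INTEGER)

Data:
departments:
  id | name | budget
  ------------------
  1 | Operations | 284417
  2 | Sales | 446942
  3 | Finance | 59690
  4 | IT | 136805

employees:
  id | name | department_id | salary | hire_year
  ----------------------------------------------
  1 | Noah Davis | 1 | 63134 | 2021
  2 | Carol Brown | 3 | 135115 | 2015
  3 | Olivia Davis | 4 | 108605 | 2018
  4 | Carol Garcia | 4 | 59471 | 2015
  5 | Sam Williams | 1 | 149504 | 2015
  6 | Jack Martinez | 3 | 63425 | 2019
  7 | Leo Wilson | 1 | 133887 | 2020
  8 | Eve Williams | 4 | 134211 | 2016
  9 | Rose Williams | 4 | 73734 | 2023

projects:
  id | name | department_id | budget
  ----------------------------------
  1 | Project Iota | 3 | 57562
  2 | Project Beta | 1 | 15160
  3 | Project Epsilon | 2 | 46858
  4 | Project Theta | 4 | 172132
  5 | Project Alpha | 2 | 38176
SELECT c.name, p.name AS department, c.budget FROM projects c JOIN departments p ON c.department_id = p.id WHERE p.budget <= 381742

Execution result:
name | department | budget
Project Iota | Finance | 57562
Project Beta | Operations | 15160
Project Theta | IT | 172132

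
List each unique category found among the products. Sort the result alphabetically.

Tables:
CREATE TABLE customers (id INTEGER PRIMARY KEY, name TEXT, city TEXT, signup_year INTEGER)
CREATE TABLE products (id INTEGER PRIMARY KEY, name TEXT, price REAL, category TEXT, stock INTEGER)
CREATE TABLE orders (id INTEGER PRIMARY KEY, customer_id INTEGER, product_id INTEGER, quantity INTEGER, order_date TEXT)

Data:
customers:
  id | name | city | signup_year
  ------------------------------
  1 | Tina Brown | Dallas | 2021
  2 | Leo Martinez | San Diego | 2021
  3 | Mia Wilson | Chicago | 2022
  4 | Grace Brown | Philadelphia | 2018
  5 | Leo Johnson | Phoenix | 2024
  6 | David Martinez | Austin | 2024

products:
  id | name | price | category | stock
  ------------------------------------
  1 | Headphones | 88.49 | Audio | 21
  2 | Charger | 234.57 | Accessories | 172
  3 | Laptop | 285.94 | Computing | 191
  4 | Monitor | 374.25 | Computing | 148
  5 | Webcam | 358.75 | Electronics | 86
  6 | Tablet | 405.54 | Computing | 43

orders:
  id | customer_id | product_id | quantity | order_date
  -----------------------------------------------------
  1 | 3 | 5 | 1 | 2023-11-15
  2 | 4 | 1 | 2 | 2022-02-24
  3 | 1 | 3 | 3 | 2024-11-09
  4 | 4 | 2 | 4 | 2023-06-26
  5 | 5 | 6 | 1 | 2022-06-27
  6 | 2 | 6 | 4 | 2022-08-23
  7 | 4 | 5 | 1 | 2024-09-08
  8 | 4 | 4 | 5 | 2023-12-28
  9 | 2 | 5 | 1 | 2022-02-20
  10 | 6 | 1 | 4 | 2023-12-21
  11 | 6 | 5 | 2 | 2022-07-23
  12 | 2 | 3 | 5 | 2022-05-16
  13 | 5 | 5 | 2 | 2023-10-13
SELECT DISTINCT category FROM products ORDER BY category

Execution result:
category
Accessories
Audio
Computing
Electronics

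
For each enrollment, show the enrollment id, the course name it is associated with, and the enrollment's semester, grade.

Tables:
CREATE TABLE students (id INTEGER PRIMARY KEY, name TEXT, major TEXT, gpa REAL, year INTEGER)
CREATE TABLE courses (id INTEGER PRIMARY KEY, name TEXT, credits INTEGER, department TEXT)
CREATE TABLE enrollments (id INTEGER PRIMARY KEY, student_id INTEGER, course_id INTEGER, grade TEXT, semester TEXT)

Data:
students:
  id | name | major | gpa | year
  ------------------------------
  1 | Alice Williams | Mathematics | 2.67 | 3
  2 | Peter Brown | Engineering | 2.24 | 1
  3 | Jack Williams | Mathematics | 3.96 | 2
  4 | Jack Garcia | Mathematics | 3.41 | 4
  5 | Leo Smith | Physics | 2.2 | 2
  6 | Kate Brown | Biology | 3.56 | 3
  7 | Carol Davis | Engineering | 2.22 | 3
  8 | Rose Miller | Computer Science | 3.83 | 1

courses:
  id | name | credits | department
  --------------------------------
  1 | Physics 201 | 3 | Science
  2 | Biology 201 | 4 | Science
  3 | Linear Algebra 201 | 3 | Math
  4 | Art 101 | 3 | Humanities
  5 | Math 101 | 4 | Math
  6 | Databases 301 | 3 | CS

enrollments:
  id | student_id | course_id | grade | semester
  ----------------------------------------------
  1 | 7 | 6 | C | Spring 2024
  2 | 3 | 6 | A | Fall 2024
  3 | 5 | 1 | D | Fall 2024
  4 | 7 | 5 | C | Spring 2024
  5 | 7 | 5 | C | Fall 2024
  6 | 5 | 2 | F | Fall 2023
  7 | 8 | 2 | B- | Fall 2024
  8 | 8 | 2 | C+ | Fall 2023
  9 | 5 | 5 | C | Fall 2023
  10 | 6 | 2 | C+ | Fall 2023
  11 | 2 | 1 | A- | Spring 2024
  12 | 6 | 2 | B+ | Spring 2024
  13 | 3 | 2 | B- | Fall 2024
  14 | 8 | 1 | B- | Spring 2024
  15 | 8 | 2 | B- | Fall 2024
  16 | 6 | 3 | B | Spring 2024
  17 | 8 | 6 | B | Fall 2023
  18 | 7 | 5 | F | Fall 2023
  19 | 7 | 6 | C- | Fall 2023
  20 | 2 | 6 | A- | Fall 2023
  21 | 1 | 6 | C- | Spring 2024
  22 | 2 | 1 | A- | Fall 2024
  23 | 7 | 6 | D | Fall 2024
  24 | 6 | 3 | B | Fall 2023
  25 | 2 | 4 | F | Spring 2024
SELECT c.id, p.name AS course, c.semester, c.grade FROM enrollments c JOIN courses p ON c.course_id = p.id

Execution result:
id | course | semester | grade
1 | Databases 301 | Spring 2024 | C
2 | Databases 301 | Fall 2024 | A
3 | Physics 201 | Fall 2024 | D
4 | Math 101 | Spring 2024 | C
5 | Math 101 | Fall 2024 | C
6 | Biology 201 | Fall 2023 | F
7 | Biology 201 | Fall 2024 | B-
8 | Biology 201 | Fall 2023 | C+
9 | Math 101 | Fall 2023 | C
10 | Biology 201 | Fall 2023 | C+
11 | Physics 201 | Spring 2024 | A-
12 | Biology 201 | Spring 2024 | B+
13 | Biology 201 | Fall 2024 | B-
14 | Physics 201 | Spring 2024 | B-
15 | Biology 201 | Fall 2024 | B-
16 | Linear Algebra 201 | Spring 2024 | B
17 | Databases 301 | Fall 2023 | B
18 | Math 101 | Fall 2023 | F
19 | Databases 301 | Fall 2023 | C-
20 | Databases 301 | Fall 2023 | A-
21 | Databases 301 | Spring 2024 | C-
22 | Physics 201 | Fall 2024 | A-
23 | Databases 301 | Fall 2024 | D
24 | Linear Algebra 201 | Fall 2023 | B
25 | Art 101 | Spring 2024 | F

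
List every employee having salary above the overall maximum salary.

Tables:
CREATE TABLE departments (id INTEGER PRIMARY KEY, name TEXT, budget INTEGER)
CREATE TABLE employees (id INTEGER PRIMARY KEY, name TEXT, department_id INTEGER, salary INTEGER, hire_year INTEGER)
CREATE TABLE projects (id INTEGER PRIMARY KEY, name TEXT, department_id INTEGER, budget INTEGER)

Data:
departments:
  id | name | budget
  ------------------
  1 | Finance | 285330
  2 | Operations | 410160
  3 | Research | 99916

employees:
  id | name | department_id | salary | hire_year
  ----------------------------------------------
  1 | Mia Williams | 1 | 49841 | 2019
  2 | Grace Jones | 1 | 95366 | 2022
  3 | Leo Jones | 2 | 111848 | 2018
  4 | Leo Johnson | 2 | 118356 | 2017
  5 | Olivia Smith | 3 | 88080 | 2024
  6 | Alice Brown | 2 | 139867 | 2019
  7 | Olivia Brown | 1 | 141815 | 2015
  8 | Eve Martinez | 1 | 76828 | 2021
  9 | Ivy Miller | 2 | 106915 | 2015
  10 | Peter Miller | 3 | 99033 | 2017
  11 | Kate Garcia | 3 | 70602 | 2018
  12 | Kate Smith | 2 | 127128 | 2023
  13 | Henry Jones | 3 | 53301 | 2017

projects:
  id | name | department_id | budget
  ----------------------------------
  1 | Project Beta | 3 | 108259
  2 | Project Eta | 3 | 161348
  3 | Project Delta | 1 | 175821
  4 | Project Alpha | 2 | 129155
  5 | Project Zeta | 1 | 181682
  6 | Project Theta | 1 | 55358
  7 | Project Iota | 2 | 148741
SELECT name, salary FROM employees WHERE salary > (SELECT MAX(salary) FROM employees)

Execution result:
(no rows)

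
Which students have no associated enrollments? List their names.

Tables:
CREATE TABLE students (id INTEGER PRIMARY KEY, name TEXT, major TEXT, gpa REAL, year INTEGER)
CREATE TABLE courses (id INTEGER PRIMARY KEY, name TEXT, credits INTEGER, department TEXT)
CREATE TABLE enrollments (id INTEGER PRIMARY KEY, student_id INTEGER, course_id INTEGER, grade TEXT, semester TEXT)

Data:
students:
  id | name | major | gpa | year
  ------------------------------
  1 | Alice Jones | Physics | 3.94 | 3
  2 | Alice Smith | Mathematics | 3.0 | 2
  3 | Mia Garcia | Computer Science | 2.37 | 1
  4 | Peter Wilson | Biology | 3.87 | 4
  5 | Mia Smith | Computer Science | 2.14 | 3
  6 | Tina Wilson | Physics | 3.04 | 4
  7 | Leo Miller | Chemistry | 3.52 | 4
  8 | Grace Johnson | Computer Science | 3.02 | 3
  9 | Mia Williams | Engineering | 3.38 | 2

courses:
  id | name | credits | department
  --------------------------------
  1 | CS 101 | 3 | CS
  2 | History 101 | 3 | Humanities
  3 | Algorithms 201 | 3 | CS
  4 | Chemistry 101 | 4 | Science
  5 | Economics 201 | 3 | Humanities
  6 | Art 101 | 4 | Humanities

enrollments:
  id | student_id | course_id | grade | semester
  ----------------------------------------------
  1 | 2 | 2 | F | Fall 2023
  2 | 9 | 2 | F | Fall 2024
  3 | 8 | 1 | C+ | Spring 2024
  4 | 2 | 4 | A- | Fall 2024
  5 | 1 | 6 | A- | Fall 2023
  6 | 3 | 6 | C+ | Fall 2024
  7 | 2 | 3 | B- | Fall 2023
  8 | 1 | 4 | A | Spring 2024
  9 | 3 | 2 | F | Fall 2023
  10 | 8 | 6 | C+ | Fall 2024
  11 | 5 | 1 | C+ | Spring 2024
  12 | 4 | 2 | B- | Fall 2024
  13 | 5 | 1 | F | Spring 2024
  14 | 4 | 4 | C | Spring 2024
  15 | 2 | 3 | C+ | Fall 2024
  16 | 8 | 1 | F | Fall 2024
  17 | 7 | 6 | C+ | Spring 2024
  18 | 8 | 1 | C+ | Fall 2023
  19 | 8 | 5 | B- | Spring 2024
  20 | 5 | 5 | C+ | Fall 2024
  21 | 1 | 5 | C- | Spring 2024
SELECT p.name FROM students p LEFT JOIN enrollments c ON c.student_id = p.id WHERE c.id IS NULL

Execution result:
Tina Wilson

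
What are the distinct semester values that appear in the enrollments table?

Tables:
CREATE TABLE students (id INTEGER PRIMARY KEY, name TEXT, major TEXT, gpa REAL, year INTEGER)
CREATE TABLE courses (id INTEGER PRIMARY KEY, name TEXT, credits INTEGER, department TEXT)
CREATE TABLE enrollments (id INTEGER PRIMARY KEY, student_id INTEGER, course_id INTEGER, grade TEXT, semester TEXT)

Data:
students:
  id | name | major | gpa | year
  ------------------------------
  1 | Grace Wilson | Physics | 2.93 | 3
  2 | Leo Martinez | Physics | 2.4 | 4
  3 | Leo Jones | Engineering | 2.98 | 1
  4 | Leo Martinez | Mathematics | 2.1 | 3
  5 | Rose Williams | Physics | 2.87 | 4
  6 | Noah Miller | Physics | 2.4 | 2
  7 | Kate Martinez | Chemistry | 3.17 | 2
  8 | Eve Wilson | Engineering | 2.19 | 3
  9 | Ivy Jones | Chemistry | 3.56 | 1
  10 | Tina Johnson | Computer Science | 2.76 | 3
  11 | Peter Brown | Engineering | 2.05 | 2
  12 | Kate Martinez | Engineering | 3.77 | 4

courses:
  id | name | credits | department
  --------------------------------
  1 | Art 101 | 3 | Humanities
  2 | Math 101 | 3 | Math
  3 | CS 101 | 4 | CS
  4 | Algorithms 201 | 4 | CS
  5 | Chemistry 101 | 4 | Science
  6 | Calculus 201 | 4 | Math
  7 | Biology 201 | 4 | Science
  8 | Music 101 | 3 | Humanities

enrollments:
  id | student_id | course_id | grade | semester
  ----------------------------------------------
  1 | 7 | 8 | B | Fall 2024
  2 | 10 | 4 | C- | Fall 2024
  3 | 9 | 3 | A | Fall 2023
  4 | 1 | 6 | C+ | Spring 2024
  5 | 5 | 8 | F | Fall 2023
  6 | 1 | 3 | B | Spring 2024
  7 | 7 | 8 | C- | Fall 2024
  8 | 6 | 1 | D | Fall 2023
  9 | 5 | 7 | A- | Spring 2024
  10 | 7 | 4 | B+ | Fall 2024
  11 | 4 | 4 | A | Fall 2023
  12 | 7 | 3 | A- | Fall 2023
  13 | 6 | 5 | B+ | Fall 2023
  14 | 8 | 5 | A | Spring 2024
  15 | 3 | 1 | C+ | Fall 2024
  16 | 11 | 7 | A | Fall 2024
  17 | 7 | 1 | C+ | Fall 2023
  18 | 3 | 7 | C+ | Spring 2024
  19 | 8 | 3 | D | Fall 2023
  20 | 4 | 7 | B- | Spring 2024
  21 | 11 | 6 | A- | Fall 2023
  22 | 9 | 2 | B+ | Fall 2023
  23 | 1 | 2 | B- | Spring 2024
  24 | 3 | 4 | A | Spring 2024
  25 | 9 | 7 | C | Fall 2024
SELECT DISTINCT semester FROM enrollments

Execution result:
semester
Fall 2024
Fall 2023
Spring 2024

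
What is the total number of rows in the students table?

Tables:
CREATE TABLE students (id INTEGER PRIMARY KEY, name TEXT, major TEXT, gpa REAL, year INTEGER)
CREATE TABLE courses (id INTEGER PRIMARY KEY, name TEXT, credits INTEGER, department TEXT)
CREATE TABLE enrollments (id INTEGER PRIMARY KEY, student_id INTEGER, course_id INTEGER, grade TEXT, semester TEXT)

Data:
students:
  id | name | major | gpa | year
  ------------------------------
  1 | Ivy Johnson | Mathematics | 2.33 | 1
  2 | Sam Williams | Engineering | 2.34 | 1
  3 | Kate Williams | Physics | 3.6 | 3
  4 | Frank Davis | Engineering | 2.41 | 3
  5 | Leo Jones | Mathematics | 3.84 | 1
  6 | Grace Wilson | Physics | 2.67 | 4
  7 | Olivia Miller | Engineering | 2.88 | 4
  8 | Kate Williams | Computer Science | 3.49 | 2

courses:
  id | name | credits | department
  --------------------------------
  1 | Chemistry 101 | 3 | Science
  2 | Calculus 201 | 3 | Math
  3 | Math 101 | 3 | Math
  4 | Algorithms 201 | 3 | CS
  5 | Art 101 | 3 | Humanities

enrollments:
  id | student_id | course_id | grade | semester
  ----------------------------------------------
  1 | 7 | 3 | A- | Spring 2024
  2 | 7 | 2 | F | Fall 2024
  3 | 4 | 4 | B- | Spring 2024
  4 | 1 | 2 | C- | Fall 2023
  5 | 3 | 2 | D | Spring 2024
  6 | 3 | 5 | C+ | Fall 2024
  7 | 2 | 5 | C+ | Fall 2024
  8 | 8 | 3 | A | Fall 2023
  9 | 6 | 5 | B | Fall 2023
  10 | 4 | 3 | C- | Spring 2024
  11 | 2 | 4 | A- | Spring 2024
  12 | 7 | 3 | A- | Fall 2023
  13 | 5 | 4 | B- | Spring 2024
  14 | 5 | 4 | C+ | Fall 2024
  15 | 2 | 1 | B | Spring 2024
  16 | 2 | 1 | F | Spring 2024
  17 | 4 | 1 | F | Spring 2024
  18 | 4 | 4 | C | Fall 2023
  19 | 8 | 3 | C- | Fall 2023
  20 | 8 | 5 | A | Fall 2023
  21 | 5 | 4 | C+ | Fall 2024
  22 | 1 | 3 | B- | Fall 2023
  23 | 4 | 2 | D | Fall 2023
SELECT COUNT(*) FROM students

Execution result:
8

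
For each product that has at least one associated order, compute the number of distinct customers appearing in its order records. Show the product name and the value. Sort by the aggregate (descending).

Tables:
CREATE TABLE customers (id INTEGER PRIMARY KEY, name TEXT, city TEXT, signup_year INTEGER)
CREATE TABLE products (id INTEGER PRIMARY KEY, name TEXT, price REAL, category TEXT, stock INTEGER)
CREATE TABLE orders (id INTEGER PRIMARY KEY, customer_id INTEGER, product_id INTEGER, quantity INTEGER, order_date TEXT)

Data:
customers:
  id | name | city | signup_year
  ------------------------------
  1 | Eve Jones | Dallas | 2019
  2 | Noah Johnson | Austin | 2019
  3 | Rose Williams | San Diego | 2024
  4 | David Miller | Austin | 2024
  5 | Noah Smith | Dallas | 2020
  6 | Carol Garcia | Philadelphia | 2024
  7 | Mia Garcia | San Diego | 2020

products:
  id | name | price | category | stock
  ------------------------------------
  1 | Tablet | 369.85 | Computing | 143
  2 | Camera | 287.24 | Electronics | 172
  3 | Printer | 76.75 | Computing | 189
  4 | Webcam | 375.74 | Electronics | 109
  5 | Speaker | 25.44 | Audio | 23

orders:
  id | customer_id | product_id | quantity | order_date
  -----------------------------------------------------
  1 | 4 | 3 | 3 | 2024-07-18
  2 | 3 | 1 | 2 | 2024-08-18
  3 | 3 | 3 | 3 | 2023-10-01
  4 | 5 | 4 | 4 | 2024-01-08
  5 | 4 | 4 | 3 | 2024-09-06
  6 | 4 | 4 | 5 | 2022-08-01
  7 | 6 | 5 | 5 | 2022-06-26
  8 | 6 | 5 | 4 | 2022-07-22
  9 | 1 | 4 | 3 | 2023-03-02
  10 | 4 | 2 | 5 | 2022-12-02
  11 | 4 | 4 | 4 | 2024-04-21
SELECT p.name, COUNT(DISTINCT c.customer_id) AS distinct_customer_count FROM orders c JOIN products p ON c.product_id = p.id GROUP BY p.id, p.name ORDER BY distinct_customer_count DESC

Execution result:
name | distinct_customer_count
Webcam | 3
Printer | 2
Tablet | 1
Camera | 1
Speaker | 1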